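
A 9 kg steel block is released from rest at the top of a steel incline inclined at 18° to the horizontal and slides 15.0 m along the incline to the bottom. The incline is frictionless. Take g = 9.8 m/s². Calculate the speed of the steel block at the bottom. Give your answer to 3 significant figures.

The weight component along the incline is mg sin 18° = 27.255 N and the normal force is N = mg cos 18° = 83.883 N.
With no friction, a = g sin 18° = 3.0284 m/s².
Starting from rest over a distance of 15.0 m, v² = 2aL = 2 × 3.0284 × 15.0 = 90.8520, so v = 9.5316 m/s.

9.53 m/s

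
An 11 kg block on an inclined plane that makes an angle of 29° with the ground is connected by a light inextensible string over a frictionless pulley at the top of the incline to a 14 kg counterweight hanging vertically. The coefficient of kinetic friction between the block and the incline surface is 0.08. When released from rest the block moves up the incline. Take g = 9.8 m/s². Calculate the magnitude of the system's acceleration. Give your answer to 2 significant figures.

3.1 m/s²

For the block on the incline: the weight component along the slope is m₁g sin 29° = 11 × 9.8 × 0.4848 = 52.261 N and the normal force is N = m₁g cos 29° = 94.284 N.
Kinetic friction opposes the block's motion up the incline: f = μN = 0.08 × 94.284 = 7.543 N acting down the slope.
Newton's second law for the block (up-slope positive): T − 52.261 − 7.543 = 11 a. For the hanging counterweight (downward positive): 14 × 9.8 − T = 14 a.
Adding the two equations eliminates T: 77.396 = 25 a, so a = 3.0958 m/s².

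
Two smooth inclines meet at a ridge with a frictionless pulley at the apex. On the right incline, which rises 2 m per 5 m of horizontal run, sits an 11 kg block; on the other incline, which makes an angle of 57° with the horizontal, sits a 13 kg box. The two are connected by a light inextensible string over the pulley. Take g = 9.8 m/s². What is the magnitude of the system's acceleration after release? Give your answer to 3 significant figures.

Resolve each weight along its own incline: the 11 kg mass has component 11 × 9.8 × sin 21.80° = 40.036 N down its slope, and the 13 kg mass has 13 × 9.8 × sin 57° = 106.847 N down its slope.
The 13 kg side's 106.847 N exceeds the other side's 40.036 N, so that mass slides down and the 11 kg mass slides up. Taking that direction as positive, Newton's second law for the whole system gives 106.847 − 40.036 = (11 + 13) a, so a = 66.811 / 24 = 2.7838 m/s².

2.78 m/s²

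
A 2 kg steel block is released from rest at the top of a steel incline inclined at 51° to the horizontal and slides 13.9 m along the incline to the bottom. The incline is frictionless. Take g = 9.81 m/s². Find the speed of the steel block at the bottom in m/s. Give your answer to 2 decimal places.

The weight component along the incline is mg sin 51° = 15.248 N and the normal force is N = mg cos 51° = 12.347 N.
With no friction, a = g sin 51° = 7.6238 m/s².
Starting from rest over a distance of 13.9 m, v² = 2aL = 2 × 7.6238 × 13.9 = 211.9416, so v = 14.5582 m/s.

14.56 m/s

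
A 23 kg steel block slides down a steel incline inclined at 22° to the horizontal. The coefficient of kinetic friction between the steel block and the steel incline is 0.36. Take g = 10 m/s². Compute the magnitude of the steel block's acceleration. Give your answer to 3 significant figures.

0.408 m/s²

Resolving the weight along the incline: the component pulling the steel block down the slope is mg sin 22° = 23 × 10 × 0.3746 = 86.158 N, and the normal force is N = mg cos 22° = 23 × 10 × 0.9272 = 213.256 N.
Kinetic friction acts up the slope with magnitude f = μN = 0.36 × 213.256 = 76.772 N.
Net force along the incline is 86.158 − 76.772 = 9.386 N, so a = 9.386 / 23 = 0.4081 m/s².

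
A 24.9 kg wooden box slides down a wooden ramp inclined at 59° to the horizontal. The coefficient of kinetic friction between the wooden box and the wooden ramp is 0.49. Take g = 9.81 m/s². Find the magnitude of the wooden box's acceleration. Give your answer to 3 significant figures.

5.93 m/s²

Resolving the weight along the incline: the component pulling the wooden box down the slope is mg sin 59° = 24.9 × 9.81 × 0.8572 = 209.387 N, and the normal force is N = mg cos 59° = 24.9 × 9.81 × 0.5150 = 125.799 N.
Kinetic friction acts up the slope with magnitude f = μN = 0.49 × 125.799 = 61.642 N.
Net force along the incline is 209.387 − 61.642 = 147.745 N, so a = 147.745 / 24.9 = 5.9335 m/s².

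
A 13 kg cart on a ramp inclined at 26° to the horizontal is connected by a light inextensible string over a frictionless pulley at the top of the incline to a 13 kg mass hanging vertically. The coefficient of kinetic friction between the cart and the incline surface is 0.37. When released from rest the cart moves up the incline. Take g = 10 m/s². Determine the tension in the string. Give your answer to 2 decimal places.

115.11 N

For the cart on the incline: the weight component along the slope is m₁g sin 26° = 13 × 10 × 0.4384 = 56.992 N and the normal force is N = m₁g cos 26° = 116.843 N.
Kinetic friction opposes the cart's motion up the incline: f = μN = 0.37 × 116.843 = 43.232 N acting down the slope.
Newton's second law for the cart (up-slope positive): T − 56.992 − 43.232 = 13 a. For the hanging mass (downward positive): 13 × 10 − T = 13 a.
Adding the two equations eliminates T: 29.776 = 26 a, so a = 1.1452 m/s².
Then from the hanging mass's equation, T = 13 × (10 − 1.1452) = 115.112 N.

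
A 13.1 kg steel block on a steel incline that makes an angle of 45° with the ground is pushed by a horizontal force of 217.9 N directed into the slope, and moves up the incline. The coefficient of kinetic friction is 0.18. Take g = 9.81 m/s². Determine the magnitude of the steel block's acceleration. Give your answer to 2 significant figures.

1.5 m/s²

The horizontal push has components F cos 45° = 217.9 × 0.7071 = 154.077 N up the incline and F sin 45° = 217.9 × 0.7071 = 154.077 N pressing into the surface.
The normal force is therefore N = mg cos 45° + F sin 45° = 90.870 + 154.077 = 244.947 N, and kinetic friction down the slope is μN = 0.18 × 244.947 = 44.090 N.
Along the incline: F cos 45° − mg sin 45° − μN = ma, so 154.077 − 90.870 − 44.090 = 13.1 a, giving a = 1.4593 m/s².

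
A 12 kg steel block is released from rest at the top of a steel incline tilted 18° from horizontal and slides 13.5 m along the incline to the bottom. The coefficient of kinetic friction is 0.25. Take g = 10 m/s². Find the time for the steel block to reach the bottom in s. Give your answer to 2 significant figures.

6.2 s

The weight component along the incline is mg sin 18° = 37.082 N and the normal force is N = mg cos 18° = 114.127 N.
Friction up the slope is f = μN = 0.25 × 114.127 = 28.532 N, so the net downslope force is 37.082 − 28.532 = 8.550 N and a = 8.550 / 12 = 0.7125 m/s².
Starting from rest, L = ½at², so t = √(2L/a) = √(2 × 13.5 / 0.7125) = 6.1559 s.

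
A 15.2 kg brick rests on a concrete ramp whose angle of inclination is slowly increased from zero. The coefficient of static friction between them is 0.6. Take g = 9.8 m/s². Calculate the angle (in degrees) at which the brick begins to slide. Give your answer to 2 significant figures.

At the threshold of sliding, static friction is at its maximum μ_s N and exactly balances the weight component along the incline: mg sin θ = μ_s mg cos θ.
Hence tan θ = μ_s = 0.6, so θ = arctan(0.6) = 30.9638°.

31°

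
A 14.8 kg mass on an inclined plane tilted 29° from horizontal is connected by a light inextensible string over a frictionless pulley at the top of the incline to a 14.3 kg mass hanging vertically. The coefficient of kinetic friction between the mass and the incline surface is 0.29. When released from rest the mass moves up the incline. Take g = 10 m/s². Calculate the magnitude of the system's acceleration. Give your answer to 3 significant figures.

For the mass on the incline: the weight component along the slope is m₁g sin 29° = 14.8 × 10 × 0.4848 = 71.750 N and the normal force is N = m₁g cos 29° = 129.444 N.
Kinetic friction opposes the mass's motion up the incline: f = μN = 0.29 × 129.444 = 37.539 N acting down the slope.
Newton's second law for the mass (up-slope positive): T − 71.750 − 37.539 = 14.8 a. For the hanging mass (downward positive): 14.3 × 10 − T = 14.3 a.
Adding the two equations eliminates T: 33.711 = 29.1 a, so a = 1.1585 m/s².

1.16 m/s²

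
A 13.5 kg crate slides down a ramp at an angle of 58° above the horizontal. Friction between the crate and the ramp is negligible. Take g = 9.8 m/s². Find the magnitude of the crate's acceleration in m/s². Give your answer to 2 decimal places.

Resolving the weight along the incline: the component pulling the crate down the slope is mg sin 58° = 13.5 × 9.8 × 0.8480 = 112.190 N, and the normal force is N = mg cos 58° = 13.5 × 9.8 × 0.5299 = 70.106 N.
With no friction the net force along the incline is 112.190 N, so a = g sin 58° = 112.190 / 13.5 = 8.3104 m/s².

8.31 m/s²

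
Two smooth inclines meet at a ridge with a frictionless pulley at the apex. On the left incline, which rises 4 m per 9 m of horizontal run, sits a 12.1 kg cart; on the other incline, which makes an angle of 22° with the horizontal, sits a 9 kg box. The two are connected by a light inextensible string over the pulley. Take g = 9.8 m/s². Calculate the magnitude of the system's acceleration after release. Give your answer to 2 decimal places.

Resolve each weight along its own incline: the 12.1 kg mass has component 12.1 × 9.8 × sin 23.96° = 48.160 N down its slope, and the 9 kg mass has 9 × 9.8 × sin 22° = 33.040 N down its slope.
The 12.1 kg side's 48.160 N exceeds the other side's 33.040 N, so that mass slides down and the 9 kg mass slides up. Taking that direction as positive, Newton's second law for the whole system gives 48.160 − 33.040 = (12.1 + 9) a, so a = 15.120 / 21.1 = 0.7166 m/s².

0.72 m/s²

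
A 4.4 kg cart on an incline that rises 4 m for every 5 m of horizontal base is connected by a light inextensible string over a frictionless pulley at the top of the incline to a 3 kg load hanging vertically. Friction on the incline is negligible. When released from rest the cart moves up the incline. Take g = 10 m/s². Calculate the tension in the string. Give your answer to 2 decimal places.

28.98 N

For the cart on the incline: the weight component along the slope is m₁g sin 38.66° = 4.4 × 10 × 0.6247 = 27.487 N and the normal force is N = m₁g cos 38.66° = 34.358 N.
Newton's second law for the cart (up-slope positive): T − 27.487 = 4.4 a. For the hanging load (downward positive): 3 × 10 − T = 3 a.
Adding the two equations eliminates T: 2.513 = 7.4 a, so a = 0.3396 m/s².
Then from the hanging load's equation, T = 3 × (10 − 0.3396) = 28.981 N.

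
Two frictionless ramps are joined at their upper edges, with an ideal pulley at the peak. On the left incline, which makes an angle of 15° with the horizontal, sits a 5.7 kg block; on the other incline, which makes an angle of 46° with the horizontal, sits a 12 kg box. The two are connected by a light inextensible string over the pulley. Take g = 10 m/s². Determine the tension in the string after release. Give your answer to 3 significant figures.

37.8 N

Resolve each weight along its own incline: the 5.7 kg mass has component 5.7 × 10 × sin 15° = 14.753 N down its slope, and the 12 kg mass has 12 × 10 × sin 46° = 86.321 N down its slope.
The 12 kg side's 86.321 N exceeds the other side's 14.753 N, so that mass slides down and the 5.7 kg mass slides up. Taking that direction as positive, Newton's second law for the whole system gives 86.321 − 14.753 = (5.7 + 12) a, so a = 71.568 / 17.7 = 4.0434 m/s².
For the 5.7 kg mass (up-slope positive): T − 14.753 = 5.7 × 4.0434, so T = 37.800 N.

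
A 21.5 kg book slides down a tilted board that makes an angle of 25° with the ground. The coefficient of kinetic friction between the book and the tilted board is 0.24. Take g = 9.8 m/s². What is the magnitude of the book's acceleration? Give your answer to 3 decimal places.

2.010 m/s²

Resolving the weight along the incline: the component pulling the book down the slope is mg sin 25° = 21.5 × 9.8 × 0.4226 = 89.042 N, and the normal force is N = mg cos 25° = 21.5 × 9.8 × 0.9063 = 190.957 N.
Kinetic friction acts up the slope with magnitude f = μN = 0.24 × 190.957 = 45.830 N.
Net force along the incline is 89.042 − 45.830 = 43.212 N, so a = 43.212 / 21.5 = 2.0099 m/s².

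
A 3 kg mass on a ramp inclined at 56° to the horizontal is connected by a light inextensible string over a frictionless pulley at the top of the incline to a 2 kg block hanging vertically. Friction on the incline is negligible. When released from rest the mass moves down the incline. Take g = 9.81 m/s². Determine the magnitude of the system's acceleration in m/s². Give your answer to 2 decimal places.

0.96 m/s²

For the mass on the incline: the weight component along the slope is m₁g sin 56° = 3 × 9.81 × 0.8290 = 24.397 N and the normal force is N = m₁g cos 56° = 16.457 N.
Newton's second law for the mass (down-slope positive): 24.397 − T = 3 a. For the hanging block (upward positive): T − 2 × 9.81 = 2 a.
Adding the two equations eliminates T: 4.777 = 5 a, so a = 0.9554 m/s².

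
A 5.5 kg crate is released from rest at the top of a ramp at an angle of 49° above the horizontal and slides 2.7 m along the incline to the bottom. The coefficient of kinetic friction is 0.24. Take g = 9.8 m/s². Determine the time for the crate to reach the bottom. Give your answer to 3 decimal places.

The weight component along the incline is mg sin 49° = 40.679 N and the normal force is N = mg cos 49° = 35.362 N.
Friction up the slope is f = μN = 0.24 × 35.362 = 8.487 N, so the net downslope force is 40.679 − 8.487 = 32.192 N and a = 32.192 / 5.5 = 5.8531 m/s².
Starting from rest, L = ½at², so t = √(2L/a) = √(2 × 2.7 / 5.8531) = 0.9605 s.

0.961 s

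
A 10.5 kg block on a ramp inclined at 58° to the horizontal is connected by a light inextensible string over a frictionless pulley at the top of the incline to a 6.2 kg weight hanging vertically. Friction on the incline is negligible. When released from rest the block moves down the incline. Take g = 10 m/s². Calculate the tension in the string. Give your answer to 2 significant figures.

72 N

For the block on the incline: the weight component along the slope is m₁g sin 58° = 10.5 × 10 × 0.8480 = 89.040 N and the normal force is N = m₁g cos 58° = 55.642 N.
Newton's second law for the block (down-slope positive): 89.040 − T = 10.5 a. For the hanging weight (upward positive): T − 6.2 × 10 = 6.2 a.
Adding the two equations eliminates T: 27.040 = 16.7 a, so a = 1.6192 m/s².
Then from the hanging weight's equation, T = 6.2 × (10 + 1.6192) = 72.039 N.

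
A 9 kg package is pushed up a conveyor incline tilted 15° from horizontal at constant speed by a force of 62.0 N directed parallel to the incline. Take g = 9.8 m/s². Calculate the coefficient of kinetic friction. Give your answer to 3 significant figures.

0.460

At constant speed ΣF = 0 along the incline. The applied 62.0 N acts up the slope; the weight component mg sin 15° = 22.828 N and kinetic friction μN both act down the slope.
So 62.0 = 22.828 + μ × 85.195, giving μ = (62.0 − 22.828) / 85.195 = 0.4598.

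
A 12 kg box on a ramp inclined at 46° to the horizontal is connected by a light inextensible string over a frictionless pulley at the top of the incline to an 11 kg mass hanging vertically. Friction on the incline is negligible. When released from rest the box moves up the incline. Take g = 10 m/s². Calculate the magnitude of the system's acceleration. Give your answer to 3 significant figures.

For the box on the incline: the weight component along the slope is m₁g sin 46° = 12 × 10 × 0.7193 = 86.316 N and the normal force is N = m₁g cos 46° = 83.359 N.
Newton's second law for the box (up-slope positive): T − 86.316 = 12 a. For the hanging mass (downward positive): 11 × 10 − T = 11 a.
Adding the two equations eliminates T: 23.684 = 23 a, so a = 1.0297 m/s².

1.03 m/s²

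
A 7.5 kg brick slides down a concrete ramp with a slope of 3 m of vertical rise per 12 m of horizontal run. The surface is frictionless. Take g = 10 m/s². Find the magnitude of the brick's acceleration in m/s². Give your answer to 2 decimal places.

Resolving the weight along the incline: the component pulling the brick down the slope is mg sin 14.04° = 7.5 × 10 × 0.2425 = 18.188 N, and the normal force is N = mg cos 14.04° = 7.5 × 10 × 0.9701 = 72.757 N.
With no friction the net force along the incline is 18.188 N, so a = g sin 14.04° = 18.188 / 7.5 = 2.4251 m/s².

2.43 m/s²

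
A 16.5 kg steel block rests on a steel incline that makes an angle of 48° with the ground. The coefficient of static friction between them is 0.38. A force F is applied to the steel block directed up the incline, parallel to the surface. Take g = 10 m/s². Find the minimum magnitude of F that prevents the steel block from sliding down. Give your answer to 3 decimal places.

80.664 N

The normal force is N = mg cos 48° = 110.407 N. With F at its minimum the steel block is on the verge of sliding down, so static friction is at its maximum μ_s N = 0.38 × 110.407 = 41.955 N and acts up the slope.
Equilibrium along the incline: F + μ_s N = mg sin 48°, so F = 122.619 − 41.955 = 80.664 N.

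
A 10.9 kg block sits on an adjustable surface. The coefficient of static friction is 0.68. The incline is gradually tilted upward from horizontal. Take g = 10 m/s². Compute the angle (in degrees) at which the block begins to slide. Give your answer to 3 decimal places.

At the threshold of sliding, static friction is at its maximum μ_s N and exactly balances the weight component along the incline: mg sin θ = μ_s mg cos θ.
Hence tan θ = μ_s = 0.68, so θ = arctan(0.68) = 34.2157°.

34.216°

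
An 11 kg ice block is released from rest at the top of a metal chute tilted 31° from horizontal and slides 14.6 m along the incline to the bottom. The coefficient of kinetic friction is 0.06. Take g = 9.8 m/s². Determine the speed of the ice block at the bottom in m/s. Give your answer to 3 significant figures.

11.5 m/s

The weight component along the incline is mg sin 31° = 55.521 N and the normal force is N = mg cos 31° = 92.403 N.
Friction up the slope is f = μN = 0.06 × 92.403 = 5.544 N, so the net downslope force is 55.521 − 5.544 = 49.977 N and a = 49.977 / 11 = 4.5434 m/s².
Starting from rest over a distance of 14.6 m, v² = 2aL = 2 × 4.5434 × 14.6 = 132.6673, so v = 11.5181 m/s.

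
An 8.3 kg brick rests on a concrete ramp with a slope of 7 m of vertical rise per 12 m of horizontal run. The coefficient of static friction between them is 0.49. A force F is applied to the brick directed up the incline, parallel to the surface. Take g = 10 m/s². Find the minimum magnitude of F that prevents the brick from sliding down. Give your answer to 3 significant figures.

The normal force is N = mg cos 30.26° = 71.694 N. With F at its minimum the brick is on the verge of sliding down, so static friction is at its maximum μ_s N = 0.49 × 71.694 = 35.130 N and acts up the slope.
Equilibrium along the incline: F + μ_s N = mg sin 30.26°, so F = 41.821 − 35.130 = 6.691 N.

6.69 N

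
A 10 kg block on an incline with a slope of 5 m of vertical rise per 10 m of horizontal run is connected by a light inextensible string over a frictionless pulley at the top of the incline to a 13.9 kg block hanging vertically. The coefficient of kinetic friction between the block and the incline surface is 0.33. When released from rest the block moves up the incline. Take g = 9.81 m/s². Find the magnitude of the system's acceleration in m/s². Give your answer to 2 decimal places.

For the block on the incline: the weight component along the slope is m₁g sin 26.57° = 10 × 9.81 × 0.4472 = 43.870 N and the normal force is N = m₁g cos 26.57° = 87.743 N.
Kinetic friction opposes the block's motion up the incline: f = μN = 0.33 × 87.743 = 28.955 N acting down the slope.
Newton's second law for the block (up-slope positive): T − 43.870 − 28.955 = 10 a. For the hanging block (downward positive): 13.9 × 9.81 − T = 13.9 a.
Adding the two equations eliminates T: 63.534 = 23.9 a, so a = 2.6583 m/s².

2.66 m/s²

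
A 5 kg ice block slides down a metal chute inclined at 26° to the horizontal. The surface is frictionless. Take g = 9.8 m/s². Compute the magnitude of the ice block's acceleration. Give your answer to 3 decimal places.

4.296 m/s²

Resolving the weight along the incline: the component pulling the ice block down the slope is mg sin 26° = 5 × 9.8 × 0.4384 = 21.482 N, and the normal force is N = mg cos 26° = 5 × 9.8 × 0.8988 = 44.041 N.
With no friction the net force along the incline is 21.482 N, so a = g sin 26° = 21.482 / 5 = 4.2964 m/s².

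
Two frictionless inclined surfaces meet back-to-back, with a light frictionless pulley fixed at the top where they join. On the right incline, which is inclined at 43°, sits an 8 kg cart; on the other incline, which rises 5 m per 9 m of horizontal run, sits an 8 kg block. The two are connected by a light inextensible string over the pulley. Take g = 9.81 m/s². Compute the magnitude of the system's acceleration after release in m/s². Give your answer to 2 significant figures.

Resolve each weight along its own incline: the 8 kg mass has component 8 × 9.81 × sin 43° = 53.523 N down its slope, and the 8 kg mass has 8 × 9.81 × sin 29.05° = 38.113 N down its slope.
The 8 kg side's 53.523 N exceeds the other side's 38.113 N, so that mass slides down and the 8 kg mass slides up. Taking that direction as positive, Newton's second law for the whole system gives 53.523 − 38.113 = (8 + 8) a, so a = 15.410 / 16 = 0.9631 m/s².

0.96 m/s²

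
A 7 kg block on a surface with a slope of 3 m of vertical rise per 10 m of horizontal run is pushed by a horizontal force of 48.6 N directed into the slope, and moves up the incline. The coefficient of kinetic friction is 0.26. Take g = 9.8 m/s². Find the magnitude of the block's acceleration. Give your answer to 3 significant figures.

0.875 m/s²

The horizontal push has components F cos 16.70° = 48.6 × 0.9578 = 46.549 N up the incline and F sin 16.70° = 48.6 × 0.2873 = 13.963 N pressing into the surface.
The normal force is therefore N = mg cos 16.70° + F sin 16.70° = 65.705 + 13.963 = 79.668 N, and kinetic friction down the slope is μN = 0.26 × 79.668 = 20.714 N.
Along the incline: F cos 16.70° − mg sin 16.70° − μN = ma, so 46.549 − 19.709 − 20.714 = 7 a, giving a = 0.8751 m/s².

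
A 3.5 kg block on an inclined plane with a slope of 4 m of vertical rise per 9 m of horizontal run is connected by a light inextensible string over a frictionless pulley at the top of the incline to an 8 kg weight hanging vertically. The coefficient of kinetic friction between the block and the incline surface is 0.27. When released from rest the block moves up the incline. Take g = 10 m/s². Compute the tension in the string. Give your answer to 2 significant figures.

For the block on the incline: the weight component along the slope is m₁g sin 23.96° = 3.5 × 10 × 0.4061 = 14.213 N and the normal force is N = m₁g cos 23.96° = 31.983 N.
Kinetic friction opposes the block's motion up the incline: f = μN = 0.27 × 31.983 = 8.635 N acting down the slope.
Newton's second law for the block (up-slope positive): T − 14.213 − 8.635 = 3.5 a. For the hanging weight (downward positive): 8 × 10 − T = 8 a.
Adding the two equations eliminates T: 57.152 = 11.5 a, so a = 4.9697 m/s².
Then from the hanging weight's equation, T = 8 × (10 − 4.9697) = 40.242 N.

40 N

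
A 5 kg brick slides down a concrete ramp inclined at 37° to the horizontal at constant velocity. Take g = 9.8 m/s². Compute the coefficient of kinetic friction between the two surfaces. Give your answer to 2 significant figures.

0.75

At constant velocity the net force along the incline is zero: mg sin 37° = μ mg cos 37°.
So μ = tan 37° = 0.6018 / 0.7986 = 0.7536.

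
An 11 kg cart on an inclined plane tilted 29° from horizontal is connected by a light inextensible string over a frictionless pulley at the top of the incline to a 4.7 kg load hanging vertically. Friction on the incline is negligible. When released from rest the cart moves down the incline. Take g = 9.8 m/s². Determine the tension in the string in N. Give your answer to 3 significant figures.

For the cart on the incline: the weight component along the slope is m₁g sin 29° = 11 × 9.8 × 0.4848 = 52.261 N and the normal force is N = m₁g cos 29° = 94.284 N.
Newton's second law for the cart (down-slope positive): 52.261 − T = 11 a. For the hanging load (upward positive): T − 4.7 × 9.8 = 4.7 a.
Adding the two equations eliminates T: 6.201 = 15.7 a, so a = 0.3950 m/s².
Then from the hanging load's equation, T = 4.7 × (9.8 + 0.3950) = 47.917 N.

47.9 N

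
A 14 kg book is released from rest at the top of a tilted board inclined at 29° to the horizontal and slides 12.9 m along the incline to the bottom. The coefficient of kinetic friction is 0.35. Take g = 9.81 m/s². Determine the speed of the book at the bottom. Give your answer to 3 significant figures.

6.73 m/s

The weight component along the incline is mg sin 29° = 66.584 N and the normal force is N = mg cos 29° = 120.120 N.
Friction up the slope is f = μN = 0.35 × 120.120 = 42.042 N, so the net downslope force is 66.584 − 42.042 = 24.542 N and a = 24.542 / 14 = 1.7530 m/s².
Starting from rest over a distance of 12.9 m, v² = 2aL = 2 × 1.7530 × 12.9 = 45.2274, so v = 6.7251 m/s.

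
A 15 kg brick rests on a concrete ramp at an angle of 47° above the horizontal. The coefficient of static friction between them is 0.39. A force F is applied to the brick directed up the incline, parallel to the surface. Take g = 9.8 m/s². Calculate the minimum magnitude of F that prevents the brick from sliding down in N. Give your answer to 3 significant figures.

The normal force is N = mg cos 47° = 100.254 N. With F at its minimum the brick is on the verge of sliding down, so static friction is at its maximum μ_s N = 0.39 × 100.254 = 39.099 N and acts up the slope.
Equilibrium along the incline: F + μ_s N = mg sin 47°, so F = 107.509 − 39.099 = 68.410 N.

68.4 N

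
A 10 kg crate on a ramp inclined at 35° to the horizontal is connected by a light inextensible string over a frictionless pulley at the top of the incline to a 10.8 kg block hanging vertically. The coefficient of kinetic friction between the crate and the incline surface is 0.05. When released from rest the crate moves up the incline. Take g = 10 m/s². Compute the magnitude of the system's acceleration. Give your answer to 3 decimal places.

2.238 m/s²

For the crate on the incline: the weight component along the slope is m₁g sin 35° = 10 × 10 × 0.5736 = 57.360 N and the normal force is N = m₁g cos 35° = 81.915 N.
Kinetic friction opposes the crate's motion up the incline: f = μN = 0.05 × 81.915 = 4.096 N acting down the slope.
Newton's second law for the crate (up-slope positive): T − 57.360 − 4.096 = 10 a. For the hanging block (downward positive): 10.8 × 10 − T = 10.8 a.
Adding the two equations eliminates T: 46.544 = 20.8 a, so a = 2.2377 m/s².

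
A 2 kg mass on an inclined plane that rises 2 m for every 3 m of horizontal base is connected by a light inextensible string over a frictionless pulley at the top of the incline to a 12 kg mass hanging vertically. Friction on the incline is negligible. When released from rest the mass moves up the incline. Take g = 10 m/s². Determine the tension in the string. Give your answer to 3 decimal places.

26.652 N

For the mass on the incline: the weight component along the slope is m₁g sin 33.69° = 2 × 10 × 0.5547 = 11.094 N and the normal force is N = m₁g cos 33.69° = 16.641 N.
Newton's second law for the mass (up-slope positive): T − 11.094 = 2 a. For the hanging mass (downward positive): 12 × 10 − T = 12 a.
Adding the two equations eliminates T: 108.906 = 14 a, so a = 7.7790 m/s².
Then from the hanging mass's equation, T = 12 × (10 − 7.7790) = 26.652 N.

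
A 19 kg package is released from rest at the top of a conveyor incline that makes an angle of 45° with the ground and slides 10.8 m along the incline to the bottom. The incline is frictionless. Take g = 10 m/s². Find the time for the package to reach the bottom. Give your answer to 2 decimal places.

1.75 s

The weight component along the incline is mg sin 45° = 134.350 N and the normal force is N = mg cos 45° = 134.350 N.
With no friction, a = g sin 45° = 7.0711 m/s².
Starting from rest, L = ½at², so t = √(2L/a) = √(2 × 10.8 / 7.0711) = 1.7478 s.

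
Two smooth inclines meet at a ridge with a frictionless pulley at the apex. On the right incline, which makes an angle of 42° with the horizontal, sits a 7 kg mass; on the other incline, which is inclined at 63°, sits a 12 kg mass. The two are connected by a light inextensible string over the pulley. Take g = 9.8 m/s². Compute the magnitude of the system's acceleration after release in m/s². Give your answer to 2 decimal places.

3.10 m/s²

Resolve each weight along its own incline: the 7 kg mass has component 7 × 9.8 × sin 42° = 45.902 N down its slope, and the 12 kg mass has 12 × 9.8 × sin 63° = 104.782 N down its slope.
The 12 kg side's 104.782 N exceeds the other side's 45.902 N, so that mass slides down and the 7 kg mass slides up. Taking that direction as positive, Newton's second law for the whole system gives 104.782 − 45.902 = (7 + 12) a, so a = 58.880 / 19 = 3.0989 m/s².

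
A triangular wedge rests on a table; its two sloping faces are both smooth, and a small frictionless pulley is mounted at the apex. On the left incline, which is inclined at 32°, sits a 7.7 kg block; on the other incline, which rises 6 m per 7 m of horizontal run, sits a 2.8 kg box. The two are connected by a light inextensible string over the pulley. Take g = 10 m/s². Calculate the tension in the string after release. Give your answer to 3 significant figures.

Resolve each weight along its own incline: the 7.7 kg mass has component 7.7 × 10 × sin 32° = 40.804 N down its slope, and the 2.8 kg mass has 2.8 × 10 × sin 40.60° = 18.222 N down its slope.
The 7.7 kg side's 40.804 N exceeds the other side's 18.222 N, so that mass slides down and the 2.8 kg mass slides up. Taking that direction as positive, Newton's second law for the whole system gives 40.804 − 18.222 = (7.7 + 2.8) a, so a = 22.582 / 10.5 = 2.1507 m/s².
For the 2.8 kg mass (up-slope positive): T − 18.222 = 2.8 × 2.1507, so T = 24.244 N.

24.2 N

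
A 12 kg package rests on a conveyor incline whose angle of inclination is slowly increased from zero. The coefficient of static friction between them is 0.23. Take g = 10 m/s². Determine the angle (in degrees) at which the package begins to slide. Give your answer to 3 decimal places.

At the threshold of sliding, static friction is at its maximum μ_s N and exactly balances the weight component along the incline: mg sin θ = μ_s mg cos θ.
Hence tan θ = μ_s = 0.23, so θ = arctan(0.23) = 12.9528°.

12.953°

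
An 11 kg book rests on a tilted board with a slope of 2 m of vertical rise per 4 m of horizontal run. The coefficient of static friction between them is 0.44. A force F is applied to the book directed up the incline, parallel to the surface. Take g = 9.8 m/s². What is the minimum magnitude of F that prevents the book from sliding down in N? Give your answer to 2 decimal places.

5.79 N

The normal force is N = mg cos 26.57° = 96.419 N. With F at its minimum the book is on the verge of sliding down, so static friction is at its maximum μ_s N = 0.44 × 96.419 = 42.424 N and acts up the slope.
Equilibrium along the incline: F + μ_s N = mg sin 26.57°, so F = 48.210 − 42.424 = 5.786 N.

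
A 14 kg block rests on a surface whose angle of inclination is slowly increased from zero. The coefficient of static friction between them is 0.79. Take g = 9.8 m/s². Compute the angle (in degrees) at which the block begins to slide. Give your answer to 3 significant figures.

38.3°

At the threshold of sliding, static friction is at its maximum μ_s N and exactly balances the weight component along the incline: mg sin θ = μ_s mg cos θ.
Hence tan θ = μ_s = 0.79, so θ = arctan(0.79) = 38.3087°.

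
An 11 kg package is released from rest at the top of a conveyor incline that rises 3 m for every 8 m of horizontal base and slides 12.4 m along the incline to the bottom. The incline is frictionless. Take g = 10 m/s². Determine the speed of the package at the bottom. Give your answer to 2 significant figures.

9.3 m/s

The weight component along the incline is mg sin 20.56° = 38.624 N and the normal force is N = mg cos 20.56° = 102.996 N.
With no friction, a = g sin 20.56° = 3.5112 m/s².
Starting from rest over a distance of 12.4 m, v² = 2aL = 2 × 3.5112 × 12.4 = 87.0778, so v = 9.3315 m/s.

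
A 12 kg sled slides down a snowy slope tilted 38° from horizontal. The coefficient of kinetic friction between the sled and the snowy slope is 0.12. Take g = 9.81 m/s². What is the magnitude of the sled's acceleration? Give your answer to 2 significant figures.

Resolving the weight along the incline: the component pulling the sled down the slope is mg sin 38° = 12 × 9.81 × 0.6157 = 72.480 N, and the normal force is N = mg cos 38° = 12 × 9.81 × 0.7880 = 92.763 N.
Kinetic friction acts up the slope with magnitude f = μN = 0.12 × 92.763 = 11.132 N.
Net force along the incline is 72.480 − 11.132 = 61.348 N, so a = 61.348 / 12 = 5.1123 m/s².

5.1 m/s²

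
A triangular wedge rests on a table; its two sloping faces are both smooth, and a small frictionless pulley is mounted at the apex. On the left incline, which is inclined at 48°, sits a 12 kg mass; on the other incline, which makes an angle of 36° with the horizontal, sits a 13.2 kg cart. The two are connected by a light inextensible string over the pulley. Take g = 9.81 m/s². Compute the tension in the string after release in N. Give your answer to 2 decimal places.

82.07 N

Resolve each weight along its own incline: the 12 kg mass has component 12 × 9.81 × sin 48° = 87.483 N down its slope, and the 13.2 kg mass has 13.2 × 9.81 × sin 36° = 76.113 N down its slope.
The 12 kg side's 87.483 N exceeds the other side's 76.113 N, so that mass slides down and the 13.2 kg mass slides up. Taking that direction as positive, Newton's second law for the whole system gives 87.483 − 76.113 = (12 + 13.2) a, so a = 11.370 / 25.2 = 0.4512 m/s².
For the 13.2 kg mass (up-slope positive): T − 76.113 = 13.2 × 0.4512, so T = 82.069 N.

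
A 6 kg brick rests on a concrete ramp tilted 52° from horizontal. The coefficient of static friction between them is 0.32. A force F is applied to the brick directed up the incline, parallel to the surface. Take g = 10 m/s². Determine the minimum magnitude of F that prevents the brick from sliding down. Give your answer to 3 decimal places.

35.460 N

The normal force is N = mg cos 52° = 36.940 N. With F at its minimum the brick is on the verge of sliding down, so static friction is at its maximum μ_s N = 0.32 × 36.940 = 11.821 N and acts up the slope.
Equilibrium along the incline: F + μ_s N = mg sin 52°, so F = 47.281 − 11.821 = 35.460 N.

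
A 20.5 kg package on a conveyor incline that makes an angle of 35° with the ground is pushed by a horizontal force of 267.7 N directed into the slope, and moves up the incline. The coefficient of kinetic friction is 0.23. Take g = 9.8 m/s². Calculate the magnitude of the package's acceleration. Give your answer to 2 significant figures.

1.5 m/s²

The horizontal push has components F cos 35° = 267.7 × 0.8192 = 219.300 N up the incline and F sin 35° = 267.7 × 0.5736 = 153.553 N pressing into the surface.
The normal force is therefore N = mg cos 35° + F sin 35° = 164.577 + 153.553 = 318.130 N, and kinetic friction down the slope is μN = 0.23 × 318.130 = 73.170 N.
Along the incline: F cos 35° − mg sin 35° − μN = ma, so 219.300 − 115.236 − 73.170 = 20.5 a, giving a = 1.5070 m/s².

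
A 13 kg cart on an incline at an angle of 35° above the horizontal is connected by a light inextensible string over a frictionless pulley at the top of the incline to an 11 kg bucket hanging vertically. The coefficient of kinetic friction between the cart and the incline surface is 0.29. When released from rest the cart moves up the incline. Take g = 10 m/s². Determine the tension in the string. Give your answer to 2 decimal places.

107.91 N

For the cart on the incline: the weight component along the slope is m₁g sin 35° = 13 × 10 × 0.5736 = 74.568 N and the normal force is N = m₁g cos 35° = 106.490 N.
Kinetic friction opposes the cart's motion up the incline: f = μN = 0.29 × 106.490 = 30.882 N acting down the slope.
Newton's second law for the cart (up-slope positive): T − 74.568 − 30.882 = 13 a. For the hanging bucket (downward positive): 11 × 10 − T = 11 a.
Adding the two equations eliminates T: 4.550 = 24 a, so a = 0.1896 m/s².
Then from the hanging bucket's equation, T = 11 × (10 − 0.1896) = 107.914 N.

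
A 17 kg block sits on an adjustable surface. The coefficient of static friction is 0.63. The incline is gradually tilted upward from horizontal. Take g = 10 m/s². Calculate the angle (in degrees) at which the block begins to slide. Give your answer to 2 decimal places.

At the threshold of sliding, static friction is at its maximum μ_s N and exactly balances the weight component along the incline: mg sin θ = μ_s mg cos θ.
Hence tan θ = μ_s = 0.63, so θ = arctan(0.63) = 32.2109°.

32.21°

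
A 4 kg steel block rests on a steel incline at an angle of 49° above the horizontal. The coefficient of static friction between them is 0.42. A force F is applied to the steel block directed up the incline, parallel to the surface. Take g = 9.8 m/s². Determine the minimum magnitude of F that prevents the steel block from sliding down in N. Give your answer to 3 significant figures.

18.8 N

The normal force is N = mg cos 49° = 25.718 N. With F at its minimum the steel block is on the verge of sliding down, so static friction is at its maximum μ_s N = 0.42 × 25.718 = 10.802 N and acts up the slope.
Equilibrium along the incline: F + μ_s N = mg sin 49°, so F = 29.585 − 10.802 = 18.783 N.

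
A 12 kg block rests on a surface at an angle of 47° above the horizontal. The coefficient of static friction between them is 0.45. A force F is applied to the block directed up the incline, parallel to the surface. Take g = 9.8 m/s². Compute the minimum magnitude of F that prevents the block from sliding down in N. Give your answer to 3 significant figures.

49.9 N

The normal force is N = mg cos 47° = 80.203 N. With F at its minimum the block is on the verge of sliding down, so static friction is at its maximum μ_s N = 0.45 × 80.203 = 36.091 N and acts up the slope.
Equilibrium along the incline: F + μ_s N = mg sin 47°, so F = 86.007 − 36.091 = 49.916 N.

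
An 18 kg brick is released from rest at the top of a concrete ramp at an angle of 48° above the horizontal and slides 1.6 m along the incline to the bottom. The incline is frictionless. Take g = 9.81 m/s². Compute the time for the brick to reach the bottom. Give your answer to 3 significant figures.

0.663 s

The weight component along the incline is mg sin 48° = 131.225 N and the normal force is N = mg cos 48° = 118.155 N.
With no friction, a = g sin 48° = 7.2903 m/s².
Starting from rest, L = ½at², so t = √(2L/a) = √(2 × 1.6 / 7.2903) = 0.6625 s.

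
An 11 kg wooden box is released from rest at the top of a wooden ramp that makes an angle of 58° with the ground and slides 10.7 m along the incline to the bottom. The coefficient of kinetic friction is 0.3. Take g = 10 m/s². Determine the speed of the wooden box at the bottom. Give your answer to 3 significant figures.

12.1 m/s

The weight component along the incline is mg sin 58° = 93.285 N and the normal force is N = mg cos 58° = 58.291 N.
Friction up the slope is f = μN = 0.3 × 58.291 = 17.487 N, so the net downslope force is 93.285 − 17.487 = 75.798 N and a = 75.798 / 11 = 6.8907 m/s².
Starting from rest over a distance of 10.7 m, v² = 2aL = 2 × 6.8907 × 10.7 = 147.4610, so v = 12.1434 m/s.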